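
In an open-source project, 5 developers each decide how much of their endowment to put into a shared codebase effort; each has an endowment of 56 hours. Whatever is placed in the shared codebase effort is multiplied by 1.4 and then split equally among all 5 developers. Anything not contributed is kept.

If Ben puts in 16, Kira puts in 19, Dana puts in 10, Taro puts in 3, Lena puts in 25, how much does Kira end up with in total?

57.44 hours

Total contributed: 16 + 19 + 10 + 3 + 25 = 73.
Each receives 1.4 × 73 / 5 = 20.44 from the shared codebase effort.
Kira keeps 56 − 19 = 37, so Kira's payoff is 37 + 20.44 = 57.44.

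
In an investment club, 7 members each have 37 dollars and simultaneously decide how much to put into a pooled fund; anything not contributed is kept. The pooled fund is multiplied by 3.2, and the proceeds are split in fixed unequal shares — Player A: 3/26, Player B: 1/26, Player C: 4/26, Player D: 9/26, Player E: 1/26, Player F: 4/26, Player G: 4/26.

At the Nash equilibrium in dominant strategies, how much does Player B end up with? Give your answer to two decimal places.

Player j's private return per contributed unit is 3.2 × (j's share). Contributing is weakly dominant for j when that share is at least 1/3.2 = 0.3125, and contributing 0 is dominant otherwise.
The only share above 0.3125 is Player D's 9/26, contributing 37; the remaining 6 contribute 0. Total contributed: 37.
Player B keeps 37 and receives 3.2 × 37 × 1/26 = 4.55 from the pooled fund, for a payoff of 41.55.

41.55 dollars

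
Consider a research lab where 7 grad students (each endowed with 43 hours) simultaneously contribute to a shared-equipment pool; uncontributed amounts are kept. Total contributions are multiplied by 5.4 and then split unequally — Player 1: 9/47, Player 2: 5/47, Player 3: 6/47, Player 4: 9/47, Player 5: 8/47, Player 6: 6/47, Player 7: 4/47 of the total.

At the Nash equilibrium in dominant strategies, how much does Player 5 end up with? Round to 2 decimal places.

122.05 hours

A player with share s gets back 5.4·s per unit contributed, so full contribution is dominant for anyone with s > 1/5.4 = 0.1852 and zero contribution is dominant for anyone below.
Player 1 and Player 4 are above the threshold, contributing 43 each; the remaining 5 contribute 0. Total contributed: 86.
Player 5 keeps 43 and receives 5.4 × 86 × 8/47 = 79.05 from the shared-equipment pool, for a payoff of 122.05.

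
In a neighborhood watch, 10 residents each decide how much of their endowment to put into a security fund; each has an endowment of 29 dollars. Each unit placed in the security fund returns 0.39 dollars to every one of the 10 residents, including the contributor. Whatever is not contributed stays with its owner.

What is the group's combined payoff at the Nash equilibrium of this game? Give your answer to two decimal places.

290.00 dollars

The private return per contributed unit is 0.39 < 1, so contributing 0 is dominant for every player. At the Nash equilibrium everyone keeps their 29, and the group total is 10 × 29 = 290.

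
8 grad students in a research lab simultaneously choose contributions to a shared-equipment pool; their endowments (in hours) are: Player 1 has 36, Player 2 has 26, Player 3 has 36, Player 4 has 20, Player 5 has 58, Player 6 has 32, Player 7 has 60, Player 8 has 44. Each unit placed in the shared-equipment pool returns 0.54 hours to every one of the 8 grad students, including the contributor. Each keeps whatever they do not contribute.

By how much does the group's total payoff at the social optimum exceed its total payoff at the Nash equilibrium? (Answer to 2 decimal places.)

The private return per contributed unit is 0.54 < 1 for everyone, so the Nash equilibrium is zero contribution and the group total is Σ E_j = 36 + 26 + 36 + 20 + 58 + 32 + 60 + 44 = 312.
Each contributed unit returns 4.320 to the group, so the social optimum is full contribution by everyone: group total = 4.320 × 312 = 1347.84.
Efficiency loss = (4.320 − 1) × 312 = 1035.84.

1035.84 hours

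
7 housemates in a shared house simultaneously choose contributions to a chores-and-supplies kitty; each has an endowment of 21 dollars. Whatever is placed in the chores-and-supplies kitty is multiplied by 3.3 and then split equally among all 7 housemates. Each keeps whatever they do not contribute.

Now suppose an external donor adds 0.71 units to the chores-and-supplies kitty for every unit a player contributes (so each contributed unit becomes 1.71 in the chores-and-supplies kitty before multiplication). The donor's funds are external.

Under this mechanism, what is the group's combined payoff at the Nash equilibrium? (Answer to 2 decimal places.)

The effective private return is 3.3 × 1.71 / 7 = 0.8061, which is still under 1, so the mechanism doesn't change anyone's dominant strategy: zero contribution.
At the Nash equilibrium no one contributes; group total payoff = 7 × 21 = 147.

147.00 dollars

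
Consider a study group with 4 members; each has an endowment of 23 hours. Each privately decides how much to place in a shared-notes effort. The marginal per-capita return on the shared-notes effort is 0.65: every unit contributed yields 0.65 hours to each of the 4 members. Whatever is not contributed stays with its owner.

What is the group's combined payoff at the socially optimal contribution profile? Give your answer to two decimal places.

239.20 hours

Each contributed unit returns 2.600 to the group as a whole (0.65 to each of 4 players), which exceeds 1, so the social optimum is full contribution: group total = 2.600 × 92 = 239.20.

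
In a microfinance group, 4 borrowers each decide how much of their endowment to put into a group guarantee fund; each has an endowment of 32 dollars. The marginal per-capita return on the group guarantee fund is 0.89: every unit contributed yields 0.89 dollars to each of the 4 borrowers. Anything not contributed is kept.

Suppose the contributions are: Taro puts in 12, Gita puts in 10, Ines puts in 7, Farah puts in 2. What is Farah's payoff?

Total contributed: 12 + 10 + 7 + 2 = 31.
Each receives 0.89 × 31 = 27.59 from the group guarantee fund.
Farah keeps 32 − 2 = 30, so Farah's payoff is 30 + 27.59 = 57.59.

57.59 dollars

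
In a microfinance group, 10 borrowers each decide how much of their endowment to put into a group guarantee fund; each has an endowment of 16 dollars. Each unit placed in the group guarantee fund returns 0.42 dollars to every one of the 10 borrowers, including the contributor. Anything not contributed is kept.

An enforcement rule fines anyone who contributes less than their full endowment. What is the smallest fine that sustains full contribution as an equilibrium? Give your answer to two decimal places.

Given the others contribute fully, the best deviation is to contribute 0 (any partial contribution still incurs the fine and gives up units whose private return 0.42 is below 1).
Deviating from 16 to 0 saves 16 dollars but forfeits the deviator's share of the drop in the group guarantee fund: 0.42 × 16 = 6.72.
So the deviation gain is 16 − 6.72 = 9.28, and the fine must be at least 9.28 dollars to wipe it out.

9.28 dollars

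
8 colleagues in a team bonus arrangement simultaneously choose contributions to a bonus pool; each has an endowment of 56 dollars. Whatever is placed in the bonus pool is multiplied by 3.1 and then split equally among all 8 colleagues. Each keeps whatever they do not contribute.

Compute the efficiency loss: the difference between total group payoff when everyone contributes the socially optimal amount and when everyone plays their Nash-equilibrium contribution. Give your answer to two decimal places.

Each contributed unit returns 3.1/8 = 0.3875 to its contributor — below 1 — so contributing 0 is dominant for every player. At the Nash equilibrium everyone keeps their 56, and the group total is 8 × 56 = 448.
Each contributed unit returns 3.100 to the group as a whole (0.3875 to each of 8 players), which exceeds 1, so the social optimum is full contribution: group total = 3.100 × 448 = 1388.80.
Efficiency loss = 1388.80 − 448 = 940.80.

940.80 dollars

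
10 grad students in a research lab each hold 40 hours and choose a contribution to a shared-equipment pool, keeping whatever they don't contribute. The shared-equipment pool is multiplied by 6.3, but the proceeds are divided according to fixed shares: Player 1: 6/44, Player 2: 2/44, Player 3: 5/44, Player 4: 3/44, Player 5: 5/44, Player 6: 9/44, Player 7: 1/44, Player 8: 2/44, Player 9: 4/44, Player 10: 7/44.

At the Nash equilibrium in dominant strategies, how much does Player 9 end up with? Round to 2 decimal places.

85.82 hours

A player with share s gets back 6.3·s per unit contributed, so full contribution is dominant for anyone with s > 1/6.3 = 0.1587 and zero contribution is dominant for anyone below.
The shares above 0.1587 belong to Player 6 and Player 10, contributing 40 each; the remaining 8 contribute 0. Total contributed: 80.
Player 9 keeps 40 and receives 6.3 × 80 × 4/44 = 45.82 from the shared-equipment pool, for a payoff of 85.82.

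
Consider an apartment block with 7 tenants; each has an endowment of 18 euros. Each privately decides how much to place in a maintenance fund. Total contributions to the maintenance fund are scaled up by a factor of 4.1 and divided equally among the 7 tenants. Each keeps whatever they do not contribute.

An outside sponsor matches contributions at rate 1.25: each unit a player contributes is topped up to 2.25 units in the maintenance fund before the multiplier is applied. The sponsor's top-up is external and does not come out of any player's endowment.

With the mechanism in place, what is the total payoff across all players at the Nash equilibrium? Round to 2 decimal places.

1162.35 euros

With the mechanism, a contributed unit returns 4.1 × 2.25 / 7 = 1.3179 per unit of net cost to the contributor — now above 1 — so contributing fully is weakly dominant for every player.
So the Nash equilibrium is full contribution by all 7; the group earns 4.1 × 2.25 × 126 = 1162.35.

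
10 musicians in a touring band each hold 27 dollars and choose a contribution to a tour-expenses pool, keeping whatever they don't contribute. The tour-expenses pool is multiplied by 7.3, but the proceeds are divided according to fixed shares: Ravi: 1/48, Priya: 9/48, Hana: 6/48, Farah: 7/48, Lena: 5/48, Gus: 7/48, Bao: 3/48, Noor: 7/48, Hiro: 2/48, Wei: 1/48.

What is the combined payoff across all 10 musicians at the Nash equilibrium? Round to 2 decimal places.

950.40 dollars

Each unit j contributes comes back to j as 7.3 × (j's share), so j prefers to contribute only if that share exceeds 1/7.3 = 0.1370; otherwise keeping the unit dominates.
Priya, Farah, Gus and Noor clear that bar, contributing 27 each; the remaining 6 contribute 0. Total contributed: 108.
The tour-expenses pool pays out 7.3 × 108 = 788.40 in total (split across the unequal shares, but the aggregate is all that matters for the group sum).
The 6 free-riders keep 27 each, adding 162. Group total = 162 + 788.40 = 950.40.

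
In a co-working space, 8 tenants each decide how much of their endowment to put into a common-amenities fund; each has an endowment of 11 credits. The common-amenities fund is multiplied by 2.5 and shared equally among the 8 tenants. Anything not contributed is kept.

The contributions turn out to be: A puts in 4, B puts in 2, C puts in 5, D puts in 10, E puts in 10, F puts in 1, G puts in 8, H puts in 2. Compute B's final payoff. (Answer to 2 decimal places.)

Total contributed: 4 + 2 + 5 + 10 + 10 + 1 + 8 + 2 = 42.
Each receives 2.5 × 42 / 8 = 13.13 from the common-amenities fund.
B keeps 11 − 2 = 9, so B's payoff is 9 + 13.13 = 22.13.

22.13 credits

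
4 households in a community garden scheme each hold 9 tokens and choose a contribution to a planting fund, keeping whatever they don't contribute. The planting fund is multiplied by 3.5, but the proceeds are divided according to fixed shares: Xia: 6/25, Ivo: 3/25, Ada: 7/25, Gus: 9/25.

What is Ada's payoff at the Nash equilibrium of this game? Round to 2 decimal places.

17.82 tokens

Player j's private return per contributed unit is 3.5 × (j's share). Contributing is weakly dominant for j when that share is at least 1/3.5 = 0.2857, and contributing 0 is dominant otherwise.
Gus alone (share 9/25) is above the threshold, contributing 9; the remaining 3 contribute 0. Total contributed: 9.
Ada keeps 9 and receives 3.5 × 9 × 7/25 = 8.82 from the planting fund, for a payoff of 17.82.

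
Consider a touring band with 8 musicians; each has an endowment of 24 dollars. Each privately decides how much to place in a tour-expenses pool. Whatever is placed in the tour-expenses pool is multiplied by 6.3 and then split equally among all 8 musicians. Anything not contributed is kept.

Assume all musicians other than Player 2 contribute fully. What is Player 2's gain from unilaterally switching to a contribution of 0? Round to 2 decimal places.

5.10 dollars

Switching from a contribution of 24 to 0 lets Player 2 keep an extra 24 dollars, but lowers the tour-expenses pool by 24, which costs Player 2 their own share of that drop: 6.3/8 × 24 = 18.90.
Net gain = 24 − 18.90 = 5.10. The private return per contributed unit (0.7875) is below 1, so free-riding is indeed the best response regardless of what the others do.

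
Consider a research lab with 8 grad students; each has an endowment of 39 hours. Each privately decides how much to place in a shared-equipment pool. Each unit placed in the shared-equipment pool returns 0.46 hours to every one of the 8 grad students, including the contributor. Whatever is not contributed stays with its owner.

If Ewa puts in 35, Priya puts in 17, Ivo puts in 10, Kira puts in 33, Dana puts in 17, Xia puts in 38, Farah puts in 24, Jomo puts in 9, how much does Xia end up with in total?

85.18 hours

Total contributed: 35 + 17 + 10 + 33 + 17 + 38 + 24 + 9 = 183.
Each receives 0.46 × 183 = 84.18 from the shared-equipment pool.
Xia keeps 39 − 38 = 1, so Xia's payoff is 1 + 84.18 = 85.18.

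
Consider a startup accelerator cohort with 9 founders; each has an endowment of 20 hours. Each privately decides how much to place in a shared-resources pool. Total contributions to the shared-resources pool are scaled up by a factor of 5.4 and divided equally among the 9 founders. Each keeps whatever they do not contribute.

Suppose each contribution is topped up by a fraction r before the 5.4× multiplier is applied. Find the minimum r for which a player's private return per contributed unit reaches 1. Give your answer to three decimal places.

0.667

With matching at rate r, one contributed unit becomes (1 + r) in the shared-resources pool and returns 5.4 × (1 + r) / 9 to the contributor.
Setting this equal to 1: 1 + r = 9/5.4 = 1.6667.
So the minimum matching rate is r = 1.6667 − 1 = 0.667.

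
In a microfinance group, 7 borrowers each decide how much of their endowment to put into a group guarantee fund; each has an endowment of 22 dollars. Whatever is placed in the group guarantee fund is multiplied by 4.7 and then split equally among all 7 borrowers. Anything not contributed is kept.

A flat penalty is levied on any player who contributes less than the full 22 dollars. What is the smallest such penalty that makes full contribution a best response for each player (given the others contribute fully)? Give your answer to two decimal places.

7.23 dollars

Given the others contribute fully, the best deviation is to contribute 0 (any partial contribution still incurs the fine and gives up units whose private return 0.6714 is below 1).
Deviating from 22 to 0 saves 22 dollars but forfeits the deviator's share of the drop in the group guarantee fund: 4.7/7 × 22 = 14.77.
So the deviation gain is 22 − 14.77 = 7.23, and the fine must be at least 7.23 dollars to wipe it out.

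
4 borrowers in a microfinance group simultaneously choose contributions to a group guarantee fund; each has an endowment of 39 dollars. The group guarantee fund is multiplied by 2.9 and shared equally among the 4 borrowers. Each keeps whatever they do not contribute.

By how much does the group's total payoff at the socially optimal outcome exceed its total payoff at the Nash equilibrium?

Each contributed unit returns 2.9/4 = 0.7250 to its contributor — below 1 — so contributing 0 is dominant for every player. At the Nash equilibrium everyone keeps their 39, and the group total is 4 × 39 = 156.
Each contributed unit returns 2.900 to the group as a whole (0.7250 to each of 4 players), which exceeds 1, so the social optimum is full contribution: group total = 2.900 × 156 = 452.40.
Efficiency loss = 452.40 − 156 = 296.40.

296.40 dollars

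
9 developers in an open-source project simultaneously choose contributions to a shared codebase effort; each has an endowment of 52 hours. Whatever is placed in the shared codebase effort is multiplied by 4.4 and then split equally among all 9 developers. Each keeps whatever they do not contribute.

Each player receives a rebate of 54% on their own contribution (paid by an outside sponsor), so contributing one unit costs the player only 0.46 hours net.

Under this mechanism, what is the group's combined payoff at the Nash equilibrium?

With the mechanism, a contributed unit returns (4.4/9) / 0.46 = 1.0628 per unit of net cost to the contributor — now above 1 — so contributing fully is weakly dominant for every player.
At the Nash equilibrium everyone contributes 52. Group total payoff = 9 × (52 × 0.54 + 4.4 × 52) = 2311.92.

2311.92 hours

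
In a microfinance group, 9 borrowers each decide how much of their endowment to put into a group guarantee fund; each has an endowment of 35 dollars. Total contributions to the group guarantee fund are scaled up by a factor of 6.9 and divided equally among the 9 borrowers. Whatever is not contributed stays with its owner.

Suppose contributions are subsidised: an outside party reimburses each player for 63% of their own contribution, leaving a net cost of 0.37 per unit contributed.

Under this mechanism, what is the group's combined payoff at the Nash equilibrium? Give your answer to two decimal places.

2371.95 dollars

With the mechanism, a contributed unit returns (6.9/9) / 0.37 = 2.0721 per unit of net cost to the contributor — now above 1 — so contributing fully is weakly dominant for every player.
At the Nash equilibrium everyone contributes 35. Group total payoff = 9 × (35 × 0.63 + 6.9 × 35) = 2371.95.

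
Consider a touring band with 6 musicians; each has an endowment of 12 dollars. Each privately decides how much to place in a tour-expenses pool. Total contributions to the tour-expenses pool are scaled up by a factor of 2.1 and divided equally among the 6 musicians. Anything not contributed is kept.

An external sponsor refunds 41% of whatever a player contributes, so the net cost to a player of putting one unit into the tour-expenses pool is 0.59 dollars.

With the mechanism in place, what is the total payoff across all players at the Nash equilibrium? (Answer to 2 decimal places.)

72.00 dollars

The effective private return is (2.1/6) / 0.59 = 0.5932, which is still under 1, so the mechanism doesn't change anyone's dominant strategy: zero contribution.
Everyone keeps their endowment and the group total is 6 × 12 = 72.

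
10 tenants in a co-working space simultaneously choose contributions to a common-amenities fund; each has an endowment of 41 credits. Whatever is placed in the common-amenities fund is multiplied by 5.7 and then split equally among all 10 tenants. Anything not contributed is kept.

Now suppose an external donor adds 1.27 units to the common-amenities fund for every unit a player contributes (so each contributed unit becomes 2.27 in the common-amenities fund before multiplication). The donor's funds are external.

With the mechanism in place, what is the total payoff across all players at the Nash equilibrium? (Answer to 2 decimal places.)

5304.99 credits

Under the mechanism each unit contributed yields 5.7 × 2.27 / 10 = 1.2939 back to its contributor per unit of net cost, which exceeds 1, making full contribution the dominant choice for everyone.
At the Nash equilibrium everyone contributes 41. Group total payoff = 5.7 × 2.27 × 410 = 5304.99.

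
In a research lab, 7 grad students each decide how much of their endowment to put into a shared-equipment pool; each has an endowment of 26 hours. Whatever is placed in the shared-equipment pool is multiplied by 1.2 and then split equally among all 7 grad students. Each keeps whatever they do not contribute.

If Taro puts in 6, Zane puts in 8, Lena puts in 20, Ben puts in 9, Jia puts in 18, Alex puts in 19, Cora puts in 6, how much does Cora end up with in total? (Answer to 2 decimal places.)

Total contributed: 6 + 8 + 20 + 9 + 18 + 19 + 6 = 86.
Each receives 1.2 × 86 / 7 = 14.74 from the shared-equipment pool.
Cora keeps 26 − 6 = 20, so Cora's payoff is 20 + 14.74 = 34.74.

34.74 hours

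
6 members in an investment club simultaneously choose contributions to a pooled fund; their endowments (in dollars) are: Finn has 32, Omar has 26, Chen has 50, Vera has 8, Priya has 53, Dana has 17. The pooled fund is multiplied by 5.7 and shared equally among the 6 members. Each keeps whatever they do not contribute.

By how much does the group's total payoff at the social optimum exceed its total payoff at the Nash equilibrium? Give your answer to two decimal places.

874.20 dollars

The private return per contributed unit is 5.7/6 = 0.9500 < 1 for every player regardless of endowment, so the Nash equilibrium is zero contribution and the group total is Σ E_j = 32 + 26 + 50 + 8 + 53 + 17 = 186.
Each contributed unit returns 5.700 to the group, so the social optimum is full contribution by everyone: group total = 5.700 × 186 = 1060.20.
Efficiency loss = (5.700 − 1) × 186 = 874.20.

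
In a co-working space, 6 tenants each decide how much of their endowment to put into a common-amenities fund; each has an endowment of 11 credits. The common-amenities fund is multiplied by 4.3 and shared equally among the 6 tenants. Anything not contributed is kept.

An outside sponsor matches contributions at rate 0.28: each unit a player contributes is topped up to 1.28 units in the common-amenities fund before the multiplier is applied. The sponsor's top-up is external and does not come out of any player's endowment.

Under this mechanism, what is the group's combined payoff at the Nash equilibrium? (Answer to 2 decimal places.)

66.00 credits

With the mechanism, a contributed unit returns 4.3 × 1.28 / 6 = 0.9173 per unit of net cost — still below 1 — so contributing 0 remains dominant for every player.
Everyone keeps their endowment and the group total is 6 × 11 = 66.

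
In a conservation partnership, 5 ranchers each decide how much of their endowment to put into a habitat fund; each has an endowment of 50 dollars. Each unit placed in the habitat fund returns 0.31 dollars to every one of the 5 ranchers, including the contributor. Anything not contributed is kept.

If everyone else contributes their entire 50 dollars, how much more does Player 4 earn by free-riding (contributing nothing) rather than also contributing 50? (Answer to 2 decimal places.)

Switching from a contribution of 50 to 0 lets Player 4 keep an extra 50 dollars, but lowers the habitat fund by 50, which costs Player 4 their own share of that drop: 0.31 × 50 = 15.50.
Net gain = 50 − 15.50 = 34.50. The private return per contributed unit (0.31) is below 1, so free-riding is indeed the best response regardless of what the others do.

34.50 dollars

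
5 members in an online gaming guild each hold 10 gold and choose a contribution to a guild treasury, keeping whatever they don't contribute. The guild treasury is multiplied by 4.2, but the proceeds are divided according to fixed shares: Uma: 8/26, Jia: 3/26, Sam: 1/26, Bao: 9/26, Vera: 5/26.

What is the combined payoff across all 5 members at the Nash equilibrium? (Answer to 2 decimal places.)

114.00 gold

A player with share s gets back 4.2·s per unit contributed, so full contribution is dominant for anyone with s > 1/4.2 = 0.2381 and zero contribution is dominant for anyone below.
Uma and Bao are above the threshold, contributing 10 each; the remaining 3 contribute 0. Total contributed: 20.
The guild treasury pays out 4.2 × 20 = 84.00 in total (split across the unequal shares, but the aggregate is all that matters for the group sum).
The 3 free-riders keep 10 each, adding 30. Group total = 30 + 84.00 = 114.00.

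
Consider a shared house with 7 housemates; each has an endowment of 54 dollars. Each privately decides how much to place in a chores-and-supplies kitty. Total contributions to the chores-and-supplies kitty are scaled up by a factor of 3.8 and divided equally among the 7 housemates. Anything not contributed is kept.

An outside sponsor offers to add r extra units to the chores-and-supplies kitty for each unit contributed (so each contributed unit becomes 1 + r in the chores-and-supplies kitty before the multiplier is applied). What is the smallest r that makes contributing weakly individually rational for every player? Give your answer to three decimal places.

0.842

With matching at rate r, one contributed unit becomes (1 + r) in the chores-and-supplies kitty and returns 3.8 × (1 + r) / 7 to the contributor.
Setting this equal to 1: 1 + r = 7/3.8 = 1.8421.
So the minimum matching rate is r = 1.8421 − 1 = 0.842.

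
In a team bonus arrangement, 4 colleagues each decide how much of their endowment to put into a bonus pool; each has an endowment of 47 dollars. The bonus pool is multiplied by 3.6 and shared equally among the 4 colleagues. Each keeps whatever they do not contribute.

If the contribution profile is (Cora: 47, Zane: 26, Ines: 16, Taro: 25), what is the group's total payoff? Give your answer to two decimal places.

Total contributed: 47 + 26 + 16 + 25 = 114; total kept: 4 × 47 − 114 = 74.
The bonus pool pays out 3.6 × 114 = 410.40 in aggregate.
Group total = 74 + 410.40 = 484.40.

484.40 dollars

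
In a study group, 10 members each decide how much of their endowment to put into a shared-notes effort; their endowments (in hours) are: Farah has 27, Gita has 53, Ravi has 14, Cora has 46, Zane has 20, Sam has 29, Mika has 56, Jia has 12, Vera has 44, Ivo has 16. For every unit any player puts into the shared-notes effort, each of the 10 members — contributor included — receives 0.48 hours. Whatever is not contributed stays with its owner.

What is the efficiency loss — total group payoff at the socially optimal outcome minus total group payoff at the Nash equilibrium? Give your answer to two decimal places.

The private return per contributed unit is 0.48 < 1 for everyone, so the Nash equilibrium is zero contribution and the group total is Σ E_j = 27 + 53 + 14 + 46 + 20 + 29 + 56 + 12 + 44 + 16 = 317.
Each contributed unit returns 4.800 to the group, so the social optimum is full contribution by everyone: group total = 4.800 × 317 = 1521.60.
Efficiency loss = (4.800 − 1) × 317 = 1204.60.

1204.60 hours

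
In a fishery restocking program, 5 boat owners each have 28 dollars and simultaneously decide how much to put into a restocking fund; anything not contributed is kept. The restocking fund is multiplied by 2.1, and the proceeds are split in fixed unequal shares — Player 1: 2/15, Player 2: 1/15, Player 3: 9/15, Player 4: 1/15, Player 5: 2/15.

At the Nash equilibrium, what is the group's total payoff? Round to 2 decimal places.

Each unit j contributes comes back to j as 2.1 × (j's share), so j prefers to contribute only if that share exceeds 1/2.1 = 0.4762; otherwise keeping the unit dominates.
Only Player 3 (9/15) clears that bar, contributing 28; the remaining 4 contribute 0. Total contributed: 28.
The restocking fund pays out 2.1 × 28 = 58.80 in total (split across the unequal shares, but the aggregate is all that matters for the group sum).
The 4 free-riders keep 28 each, adding 112. Group total = 112 + 58.80 = 170.80.

170.80 dollars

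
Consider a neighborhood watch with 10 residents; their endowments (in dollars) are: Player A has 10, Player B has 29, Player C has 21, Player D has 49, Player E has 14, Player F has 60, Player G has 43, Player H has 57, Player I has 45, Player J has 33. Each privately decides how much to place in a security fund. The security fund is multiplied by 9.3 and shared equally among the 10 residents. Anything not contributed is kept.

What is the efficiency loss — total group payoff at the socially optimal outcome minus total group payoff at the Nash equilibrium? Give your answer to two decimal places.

The private return per contributed unit is 9.3/10 = 0.9300 < 1 for every player regardless of endowment, so the Nash equilibrium is zero contribution and the group total is Σ E_j = 10 + 29 + 21 + 49 + 14 + 60 + 43 + 57 + 45 + 33 = 361.
Each contributed unit returns 9.300 to the group, so the social optimum is full contribution by everyone: group total = 9.300 × 361 = 3357.30.
Efficiency loss = (9.300 − 1) × 361 = 2996.30.

2996.30 dollars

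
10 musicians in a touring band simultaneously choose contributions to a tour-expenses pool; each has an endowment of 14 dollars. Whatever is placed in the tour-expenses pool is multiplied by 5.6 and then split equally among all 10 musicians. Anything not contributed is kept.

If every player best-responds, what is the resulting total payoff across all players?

140.00 dollars

Each contributed unit returns 5.6/10 = 0.5600 to its contributor — below 1 — so contributing 0 is dominant for every player. At the Nash equilibrium everyone keeps their 14, and the group total is 10 × 14 = 140.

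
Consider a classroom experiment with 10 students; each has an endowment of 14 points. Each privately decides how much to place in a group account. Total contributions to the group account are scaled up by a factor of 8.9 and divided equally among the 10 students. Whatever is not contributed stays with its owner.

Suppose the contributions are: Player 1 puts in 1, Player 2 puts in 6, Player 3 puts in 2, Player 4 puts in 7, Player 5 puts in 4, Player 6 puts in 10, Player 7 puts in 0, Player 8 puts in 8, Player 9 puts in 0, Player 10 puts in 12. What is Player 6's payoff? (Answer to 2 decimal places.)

48.50 points

Total contributed: 1 + 6 + 2 + 7 + 4 + 10 + 0 + 8 + 0 + 12 = 50.
Each receives 8.9 × 50 / 10 = 44.50 from the group account.
Player 6 keeps 14 − 10 = 4, so Player 6's payoff is 4 + 44.50 = 48.50.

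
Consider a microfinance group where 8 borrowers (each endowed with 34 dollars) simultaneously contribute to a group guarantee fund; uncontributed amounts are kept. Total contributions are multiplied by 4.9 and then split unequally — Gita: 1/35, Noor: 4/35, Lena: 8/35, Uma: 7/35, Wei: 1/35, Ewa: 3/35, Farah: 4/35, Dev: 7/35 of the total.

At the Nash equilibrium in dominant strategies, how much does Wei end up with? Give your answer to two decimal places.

38.76 dollars

A player with share s gets back 4.9·s per unit contributed, so full contribution is dominant for anyone with s > 1/4.9 = 0.2041 and zero contribution is dominant for anyone below.
Lena alone (share 8/35) is above the threshold, contributing 34; the remaining 7 contribute 0. Total contributed: 34.
Wei keeps 34 and receives 4.9 × 34 × 1/35 = 4.76 from the group guarantee fund, for a payoff of 38.76.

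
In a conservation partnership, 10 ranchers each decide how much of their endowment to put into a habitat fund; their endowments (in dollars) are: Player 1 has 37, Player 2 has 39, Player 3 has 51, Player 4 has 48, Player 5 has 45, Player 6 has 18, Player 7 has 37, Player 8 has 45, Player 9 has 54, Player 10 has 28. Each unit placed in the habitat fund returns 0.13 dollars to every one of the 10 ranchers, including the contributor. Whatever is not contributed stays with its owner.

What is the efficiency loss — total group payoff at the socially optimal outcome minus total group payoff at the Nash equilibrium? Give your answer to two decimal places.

120.60 dollars

The private return per contributed unit is 0.13 < 1 for everyone, so the Nash equilibrium is zero contribution and the group total is Σ E_j = 37 + 39 + 51 + 48 + 45 + 18 + 37 + 45 + 54 + 28 = 402.
Each contributed unit returns 1.300 to the group, so the social optimum is full contribution by everyone: group total = 1.300 × 402 = 522.60.
Efficiency loss = (1.300 − 1) × 402 = 120.60.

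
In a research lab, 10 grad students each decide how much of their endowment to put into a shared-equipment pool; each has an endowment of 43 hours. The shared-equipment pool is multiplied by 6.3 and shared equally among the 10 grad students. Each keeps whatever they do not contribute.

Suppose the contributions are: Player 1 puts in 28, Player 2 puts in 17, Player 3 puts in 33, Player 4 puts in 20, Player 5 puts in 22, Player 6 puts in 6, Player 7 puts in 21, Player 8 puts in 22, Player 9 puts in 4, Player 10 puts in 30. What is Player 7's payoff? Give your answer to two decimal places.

Total contributed: 28 + 17 + 33 + 20 + 22 + 6 + 21 + 22 + 4 + 30 = 203.
Each receives 6.3 × 203 / 10 = 127.89 from the shared-equipment pool.
Player 7 keeps 43 − 21 = 22, so Player 7's payoff is 22 + 127.89 = 149.89.

149.89 hours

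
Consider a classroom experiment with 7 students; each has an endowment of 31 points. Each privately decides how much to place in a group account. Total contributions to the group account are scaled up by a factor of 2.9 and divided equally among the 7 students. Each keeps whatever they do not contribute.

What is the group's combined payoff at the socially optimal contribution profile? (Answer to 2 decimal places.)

Each contributed unit returns 2.900 to the group as a whole (0.4143 to each of 7 players), which exceeds 1, so the social optimum is full contribution: group total = 2.900 × 217 = 629.30.

629.30 points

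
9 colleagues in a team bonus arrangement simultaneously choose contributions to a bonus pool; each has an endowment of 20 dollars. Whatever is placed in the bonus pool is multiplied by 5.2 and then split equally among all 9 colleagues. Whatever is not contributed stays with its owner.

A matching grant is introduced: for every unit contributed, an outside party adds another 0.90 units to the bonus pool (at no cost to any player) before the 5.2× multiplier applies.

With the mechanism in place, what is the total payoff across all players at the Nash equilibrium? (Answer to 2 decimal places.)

1778.40 dollars

Under the mechanism each unit contributed yields 5.2 × 1.90 / 9 = 1.0978 back to its contributor per unit of net cost, which exceeds 1, making full contribution the dominant choice for everyone.
So the Nash equilibrium is full contribution by all 9; the group earns 5.2 × 1.90 × 180 = 1778.40.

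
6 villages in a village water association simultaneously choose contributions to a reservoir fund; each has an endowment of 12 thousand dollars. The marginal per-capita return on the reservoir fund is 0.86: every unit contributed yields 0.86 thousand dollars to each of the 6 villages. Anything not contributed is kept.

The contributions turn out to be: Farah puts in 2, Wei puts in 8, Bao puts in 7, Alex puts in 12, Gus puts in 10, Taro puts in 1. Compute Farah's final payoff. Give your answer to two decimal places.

Total contributed: 2 + 8 + 7 + 12 + 10 + 1 = 40.
Each receives 0.86 × 40 = 34.40 from the reservoir fund.
Farah keeps 12 − 2 = 10, so Farah's payoff is 10 + 34.40 = 44.40.

44.40 thousand dollars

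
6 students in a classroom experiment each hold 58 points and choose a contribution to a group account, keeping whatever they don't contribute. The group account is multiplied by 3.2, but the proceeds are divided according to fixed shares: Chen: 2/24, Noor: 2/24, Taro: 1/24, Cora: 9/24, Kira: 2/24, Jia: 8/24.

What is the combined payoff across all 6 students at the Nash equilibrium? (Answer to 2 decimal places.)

603.20 points

Player j's private return per contributed unit is 3.2 × (j's share). Contributing is weakly dominant for j when that share is at least 1/3.2 = 0.3125, and contributing 0 is dominant otherwise.
The shares above 0.3125 belong to Cora and Jia, contributing 58 each; the remaining 4 contribute 0. Total contributed: 116.
The group account pays out 3.2 × 116 = 371.20 in total (split across the unequal shares, but the aggregate is all that matters for the group sum).
The 4 free-riders keep 58 each, adding 232. Group total = 232 + 371.20 = 603.20.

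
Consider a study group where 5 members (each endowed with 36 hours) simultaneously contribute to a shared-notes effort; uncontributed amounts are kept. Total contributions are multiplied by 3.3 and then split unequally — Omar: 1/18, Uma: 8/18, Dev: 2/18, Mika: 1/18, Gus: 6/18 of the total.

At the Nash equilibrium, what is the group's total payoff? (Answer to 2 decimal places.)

A player with share s gets back 3.3·s per unit contributed, so full contribution is dominant for anyone with s > 1/3.3 = 0.3030 and zero contribution is dominant for anyone below.
The shares above 0.3030 belong to Uma and Gus, contributing 36 each; the remaining 3 contribute 0. Total contributed: 72.
The shared-notes effort pays out 3.3 × 72 = 237.60 in total (split across the unequal shares, but the aggregate is all that matters for the group sum).
The 3 free-riders keep 36 each, adding 108. Group total = 108 + 237.60 = 345.60.

345.60 hours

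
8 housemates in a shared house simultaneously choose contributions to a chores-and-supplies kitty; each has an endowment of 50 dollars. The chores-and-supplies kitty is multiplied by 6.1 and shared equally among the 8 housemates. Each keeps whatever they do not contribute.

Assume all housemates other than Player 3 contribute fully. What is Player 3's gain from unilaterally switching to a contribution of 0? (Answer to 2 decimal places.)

Switching from a contribution of 50 to 0 lets Player 3 keep an extra 50 dollars, but lowers the chores-and-supplies kitty by 50, which costs Player 3 their own share of that drop: 6.1/8 × 50 = 38.12.
Net gain = 50 − 38.12 = 11.88. The private return per contributed unit (0.7625) is below 1, so free-riding is indeed the best response regardless of what the others do.

11.88 dollars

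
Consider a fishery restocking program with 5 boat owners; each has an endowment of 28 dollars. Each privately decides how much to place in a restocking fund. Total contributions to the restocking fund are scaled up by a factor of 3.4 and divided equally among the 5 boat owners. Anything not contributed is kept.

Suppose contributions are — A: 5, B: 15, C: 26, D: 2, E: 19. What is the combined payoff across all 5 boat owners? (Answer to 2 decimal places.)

300.80 dollars

Total contributed: 5 + 15 + 26 + 2 + 19 = 67; total kept: 5 × 28 − 67 = 73.
The restocking fund pays out 3.4 × 67 = 227.80 in aggregate.
Group total = 73 + 227.80 = 300.80.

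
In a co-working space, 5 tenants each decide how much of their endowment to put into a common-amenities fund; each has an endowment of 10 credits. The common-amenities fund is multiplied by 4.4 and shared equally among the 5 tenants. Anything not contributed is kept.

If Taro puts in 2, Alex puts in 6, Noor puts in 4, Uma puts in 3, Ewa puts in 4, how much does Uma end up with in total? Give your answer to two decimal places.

Total contributed: 2 + 6 + 4 + 3 + 4 = 19.
Each receives 4.4 × 19 / 5 = 16.72 from the common-amenities fund.
Uma keeps 10 − 3 = 7, so Uma's payoff is 7 + 16.72 = 23.72.

23.72 credits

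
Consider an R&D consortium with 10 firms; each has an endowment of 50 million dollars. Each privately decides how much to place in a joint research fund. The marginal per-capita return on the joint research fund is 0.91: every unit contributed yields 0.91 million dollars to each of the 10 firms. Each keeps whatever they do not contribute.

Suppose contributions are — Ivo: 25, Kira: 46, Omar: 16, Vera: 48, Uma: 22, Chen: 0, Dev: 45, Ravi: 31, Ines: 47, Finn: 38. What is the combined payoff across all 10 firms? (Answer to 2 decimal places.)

3075.80 million dollars

Total contributed: 25 + 46 + 16 + 48 + 22 + 0 + 45 + 31 + 47 + 38 = 318; total kept: 10 × 50 − 318 = 182.
The joint research fund pays out 0.91 × 10 × 318 = 2893.80 in aggregate.
Group total = 182 + 2893.80 = 3075.80.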